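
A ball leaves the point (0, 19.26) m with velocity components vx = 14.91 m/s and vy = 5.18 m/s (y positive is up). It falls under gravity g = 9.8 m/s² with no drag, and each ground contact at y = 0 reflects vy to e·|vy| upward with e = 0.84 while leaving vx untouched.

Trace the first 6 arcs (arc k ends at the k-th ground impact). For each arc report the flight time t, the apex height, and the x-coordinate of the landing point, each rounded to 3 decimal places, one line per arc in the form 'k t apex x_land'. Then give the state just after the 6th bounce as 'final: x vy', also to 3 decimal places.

Arc 1: start y=19.260, vy=5.180 → t=2.580, apex=20.629, x_land=38.474, impact vy=-20.108
  bounce: vy ← 0.84·20.108 = 16.891
Arc 2: start y=0.000, vy=16.891 → t=3.447, apex=14.556, x_land=89.870, impact vy=-16.891
  bounce: vy ← 0.84·16.891 = 14.188
Arc 3: start y=0.000, vy=14.188 → t=2.896, apex=10.271, x_land=133.042, impact vy=-14.188
  bounce: vy ← 0.84·14.188 = 11.918
Arc 4: start y=0.000, vy=11.918 → t=2.432, apex=7.247, x_land=169.307, impact vy=-11.918
  bounce: vy ← 0.84·11.918 = 10.011
Arc 5: start y=0.000, vy=10.011 → t=2.043, apex=5.113, x_land=199.770, impact vy=-10.011
  bounce: vy ← 0.84·10.011 = 8.409
Arc 6: start y=0.000, vy=8.409 → t=1.716, apex=3.608, x_land=225.358, impact vy=-8.409
  bounce: vy ← 0.84·8.409 = 7.064

1 2.580 20.629 38.474
2 3.447 14.556 89.870
3 2.896 10.271 133.042
4 2.432 7.247 169.307
5 2.043 5.113 199.770
6 1.716 3.608 225.358
final: 225.358 7.064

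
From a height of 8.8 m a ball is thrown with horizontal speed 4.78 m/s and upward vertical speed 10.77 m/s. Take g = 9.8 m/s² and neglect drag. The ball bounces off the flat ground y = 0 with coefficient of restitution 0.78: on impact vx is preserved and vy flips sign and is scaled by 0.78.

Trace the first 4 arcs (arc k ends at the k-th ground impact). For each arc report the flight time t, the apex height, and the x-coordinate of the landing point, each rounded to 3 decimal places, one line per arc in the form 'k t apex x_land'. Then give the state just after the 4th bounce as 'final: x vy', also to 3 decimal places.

1 2.832 14.718 13.537
2 2.704 8.954 26.461
3 2.109 5.448 36.541
4 1.645 3.314 44.404
final: 44.404 6.287

Arc 1: start y=8.800, vy=10.770 → t=2.832, apex=14.718, x_land=13.537, impact vy=-16.984
  bounce: vy ← 0.78·16.984 = 13.248
Arc 2: start y=0.000, vy=13.248 → t=2.704, apex=8.954, x_land=26.461, impact vy=-13.248
  bounce: vy ← 0.78·13.248 = 10.333
Arc 3: start y=0.000, vy=10.333 → t=2.109, apex=5.448, x_land=36.541, impact vy=-10.333
  bounce: vy ← 0.78·10.333 = 8.060
Arc 4: start y=0.000, vy=8.060 → t=1.645, apex=3.314, x_land=44.404, impact vy=-8.060
  bounce: vy ← 0.78·8.060 = 6.287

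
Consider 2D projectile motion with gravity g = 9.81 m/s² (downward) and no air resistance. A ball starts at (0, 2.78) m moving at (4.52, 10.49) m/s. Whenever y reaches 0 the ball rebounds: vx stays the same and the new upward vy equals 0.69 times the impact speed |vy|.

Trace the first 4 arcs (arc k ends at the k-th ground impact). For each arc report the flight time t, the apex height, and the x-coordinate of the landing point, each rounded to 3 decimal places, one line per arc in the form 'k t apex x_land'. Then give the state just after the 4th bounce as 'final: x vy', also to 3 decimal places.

Arc 1: start y=2.780, vy=10.490 → t=2.377, apex=8.389, x_land=10.744, impact vy=-12.829
  bounce: vy ← 0.69·12.829 = 8.852
Arc 2: start y=0.000, vy=8.852 → t=1.805, apex=3.994, x_land=18.902, impact vy=-8.852
  bounce: vy ← 0.69·8.852 = 6.108
Arc 3: start y=0.000, vy=6.108 → t=1.245, apex=1.901, x_land=24.530, impact vy=-6.108
  bounce: vy ← 0.69·6.108 = 4.214
Arc 4: start y=0.000, vy=4.214 → t=0.859, apex=0.905, x_land=28.414, impact vy=-4.214
  bounce: vy ← 0.69·4.214 = 2.908

1 2.377 8.389 10.744
2 1.805 3.994 18.902
3 1.245 1.901 24.530
4 0.859 0.905 28.414
final: 28.414 2.908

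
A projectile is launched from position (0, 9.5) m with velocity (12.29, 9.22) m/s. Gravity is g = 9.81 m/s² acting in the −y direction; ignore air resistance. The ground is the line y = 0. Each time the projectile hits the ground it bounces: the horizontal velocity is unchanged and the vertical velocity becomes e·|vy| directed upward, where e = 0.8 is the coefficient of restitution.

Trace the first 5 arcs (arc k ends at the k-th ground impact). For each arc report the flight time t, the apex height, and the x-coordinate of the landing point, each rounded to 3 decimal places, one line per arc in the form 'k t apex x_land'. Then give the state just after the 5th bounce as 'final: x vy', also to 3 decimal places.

Arc 1: start y=9.500, vy=9.220 → t=2.619, apex=13.833, x_land=32.190, impact vy=-16.474
  bounce: vy ← 0.8·16.474 = 13.179
Arc 2: start y=0.000, vy=13.179 → t=2.687, apex=8.853, x_land=65.212, impact vy=-13.179
  bounce: vy ← 0.8·13.179 = 10.543
Arc 3: start y=0.000, vy=10.543 → t=2.150, apex=5.666, x_land=91.630, impact vy=-10.543
  bounce: vy ← 0.8·10.543 = 8.435
Arc 4: start y=0.000, vy=8.435 → t=1.720, apex=3.626, x_land=112.764, impact vy=-8.435
  bounce: vy ← 0.8·8.435 = 6.748
Arc 5: start y=0.000, vy=6.748 → t=1.376, apex=2.321, x_land=129.671, impact vy=-6.748
  bounce: vy ← 0.8·6.748 = 5.398

1 2.619 13.833 32.190
2 2.687 8.853 65.212
3 2.150 5.666 91.630
4 1.720 3.626 112.764
5 1.376 2.321 129.671
final: 129.671 5.398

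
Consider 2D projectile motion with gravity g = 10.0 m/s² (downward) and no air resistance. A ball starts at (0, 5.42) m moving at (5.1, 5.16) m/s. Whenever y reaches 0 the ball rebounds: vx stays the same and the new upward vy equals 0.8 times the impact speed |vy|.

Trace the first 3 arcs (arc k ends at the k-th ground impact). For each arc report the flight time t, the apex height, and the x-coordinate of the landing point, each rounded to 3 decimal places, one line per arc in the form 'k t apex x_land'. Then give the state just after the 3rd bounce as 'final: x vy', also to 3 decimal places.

1 1.678 6.751 8.558
2 1.859 4.321 18.040
3 1.487 2.765 25.625
final: 25.625 5.949

Arc 1: start y=5.420, vy=5.160 → t=1.678, apex=6.751, x_land=8.558, impact vy=-11.620
  bounce: vy ← 0.8·11.620 = 9.296
Arc 2: start y=0.000, vy=9.296 → t=1.859, apex=4.321, x_land=18.040, impact vy=-9.296
  bounce: vy ← 0.8·9.296 = 7.437
Arc 3: start y=0.000, vy=7.437 → t=1.487, apex=2.765, x_land=25.625, impact vy=-7.437
  bounce: vy ← 0.8·7.437 = 5.949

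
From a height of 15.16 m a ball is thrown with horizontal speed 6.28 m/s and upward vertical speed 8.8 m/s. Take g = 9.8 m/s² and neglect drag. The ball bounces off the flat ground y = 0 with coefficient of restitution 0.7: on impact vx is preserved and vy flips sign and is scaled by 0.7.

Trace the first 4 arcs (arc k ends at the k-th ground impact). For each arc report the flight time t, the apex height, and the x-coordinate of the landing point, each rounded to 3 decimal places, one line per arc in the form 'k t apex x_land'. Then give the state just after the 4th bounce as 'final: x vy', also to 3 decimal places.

Arc 1: start y=15.160, vy=8.800 → t=2.873, apex=19.111, x_land=18.042, impact vy=-19.354
  bounce: vy ← 0.7·19.354 = 13.548
Arc 2: start y=0.000, vy=13.548 → t=2.765, apex=9.364, x_land=35.405, impact vy=-13.548
  bounce: vy ← 0.7·13.548 = 9.483
Arc 3: start y=0.000, vy=9.483 → t=1.935, apex=4.589, x_land=47.559, impact vy=-9.483
  bounce: vy ← 0.7·9.483 = 6.638
Arc 4: start y=0.000, vy=6.638 → t=1.355, apex=2.248, x_land=56.067, impact vy=-6.638
  bounce: vy ← 0.7·6.638 = 4.647

1 2.873 19.111 18.042
2 2.765 9.364 35.405
3 1.935 4.589 47.559
4 1.355 2.248 56.067
final: 56.067 4.647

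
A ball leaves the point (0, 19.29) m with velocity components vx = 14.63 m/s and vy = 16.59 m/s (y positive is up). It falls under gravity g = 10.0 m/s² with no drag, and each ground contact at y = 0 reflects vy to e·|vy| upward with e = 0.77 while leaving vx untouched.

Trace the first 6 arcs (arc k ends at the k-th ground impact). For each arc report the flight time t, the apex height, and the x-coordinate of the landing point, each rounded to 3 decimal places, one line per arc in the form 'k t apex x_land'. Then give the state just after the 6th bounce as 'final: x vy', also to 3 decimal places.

Arc 1: start y=19.290, vy=16.590 → t=4.230, apex=33.051, x_land=61.886, impact vy=-25.710
  bounce: vy ← 0.77·25.710 = 19.797
Arc 2: start y=0.000, vy=19.797 → t=3.959, apex=19.596, x_land=119.812, impact vy=-19.797
  bounce: vy ← 0.77·19.797 = 15.244
Arc 3: start y=0.000, vy=15.244 → t=3.049, apex=11.619, x_land=164.415, impact vy=-15.244
  bounce: vy ← 0.77·15.244 = 11.738
Arc 4: start y=0.000, vy=11.738 → t=2.348, apex=6.889, x_land=198.759, impact vy=-11.738
  bounce: vy ← 0.77·11.738 = 9.038
Arc 5: start y=0.000, vy=9.038 → t=1.808, apex=4.084, x_land=225.205, impact vy=-9.038
  bounce: vy ← 0.77·9.038 = 6.959
Arc 6: start y=0.000, vy=6.959 → t=1.392, apex=2.422, x_land=245.567, impact vy=-6.959
  bounce: vy ← 0.77·6.959 = 5.359

1 4.230 33.051 61.886
2 3.959 19.596 119.812
3 3.049 11.619 164.415
4 2.348 6.889 198.759
5 1.808 4.084 225.205
6 1.392 2.422 245.567
final: 245.567 5.359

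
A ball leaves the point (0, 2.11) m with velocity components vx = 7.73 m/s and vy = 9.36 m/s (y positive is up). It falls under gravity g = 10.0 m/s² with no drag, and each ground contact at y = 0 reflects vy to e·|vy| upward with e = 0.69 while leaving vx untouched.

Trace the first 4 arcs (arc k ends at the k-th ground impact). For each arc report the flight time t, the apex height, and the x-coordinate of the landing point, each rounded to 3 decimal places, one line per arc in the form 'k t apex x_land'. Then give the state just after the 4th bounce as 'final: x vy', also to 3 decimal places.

Arc 1: start y=2.110, vy=9.360 → t=2.075, apex=6.490, x_land=16.042, impact vy=-11.393
  bounce: vy ← 0.69·11.393 = 7.861
Arc 2: start y=0.000, vy=7.861 → t=1.572, apex=3.090, x_land=28.196, impact vy=-7.861
  bounce: vy ← 0.69·7.861 = 5.424
Arc 3: start y=0.000, vy=5.424 → t=1.085, apex=1.471, x_land=36.582, impact vy=-5.424
  bounce: vy ← 0.69·5.424 = 3.743
Arc 4: start y=0.000, vy=3.743 → t=0.749, apex=0.700, x_land=42.369, impact vy=-3.743
  bounce: vy ← 0.69·3.743 = 2.583

1 2.075 6.490 16.042
2 1.572 3.090 28.196
3 1.085 1.471 36.582
4 0.749 0.700 42.369
final: 42.369 2.583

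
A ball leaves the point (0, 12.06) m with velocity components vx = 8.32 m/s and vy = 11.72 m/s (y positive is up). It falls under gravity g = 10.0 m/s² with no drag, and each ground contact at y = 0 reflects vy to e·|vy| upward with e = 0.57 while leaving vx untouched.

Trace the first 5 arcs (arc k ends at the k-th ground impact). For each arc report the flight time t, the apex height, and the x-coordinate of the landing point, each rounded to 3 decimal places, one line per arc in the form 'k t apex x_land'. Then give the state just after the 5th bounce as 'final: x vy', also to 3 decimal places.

Arc 1: start y=12.060, vy=11.720 → t=3.118, apex=18.928, x_land=25.939, impact vy=-19.457
  bounce: vy ← 0.57·19.457 = 11.090
Arc 2: start y=0.000, vy=11.090 → t=2.218, apex=6.150, x_land=44.393, impact vy=-11.090
  bounce: vy ← 0.57·11.090 = 6.321
Arc 3: start y=0.000, vy=6.321 → t=1.264, apex=1.998, x_land=54.912, impact vy=-6.321
  bounce: vy ← 0.57·6.321 = 3.603
Arc 4: start y=0.000, vy=3.603 → t=0.721, apex=0.649, x_land=60.908, impact vy=-3.603
  bounce: vy ← 0.57·3.603 = 2.054
Arc 5: start y=0.000, vy=2.054 → t=0.411, apex=0.211, x_land=64.325, impact vy=-2.054
  bounce: vy ← 0.57·2.054 = 1.171

1 3.118 18.928 25.939
2 2.218 6.150 44.393
3 1.264 1.998 54.912
4 0.721 0.649 60.908
5 0.411 0.211 64.325
final: 64.325 1.171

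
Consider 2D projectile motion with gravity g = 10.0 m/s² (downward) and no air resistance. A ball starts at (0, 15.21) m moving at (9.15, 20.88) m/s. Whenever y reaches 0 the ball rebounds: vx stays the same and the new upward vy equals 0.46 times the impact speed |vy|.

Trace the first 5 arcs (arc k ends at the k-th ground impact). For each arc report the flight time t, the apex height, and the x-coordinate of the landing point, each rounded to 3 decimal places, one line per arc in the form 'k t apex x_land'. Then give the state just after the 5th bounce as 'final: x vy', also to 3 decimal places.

Arc 1: start y=15.210, vy=20.880 → t=4.809, apex=37.009, x_land=43.999, impact vy=-27.206
  bounce: vy ← 0.46·27.206 = 12.515
Arc 2: start y=0.000, vy=12.515 → t=2.503, apex=7.831, x_land=66.901, impact vy=-12.515
  bounce: vy ← 0.46·12.515 = 5.757
Arc 3: start y=0.000, vy=5.757 → t=1.151, apex=1.657, x_land=77.436, impact vy=-5.757
  bounce: vy ← 0.46·5.757 = 2.648
Arc 4: start y=0.000, vy=2.648 → t=0.530, apex=0.351, x_land=82.282, impact vy=-2.648
  bounce: vy ← 0.46·2.648 = 1.218
Arc 5: start y=0.000, vy=1.218 → t=0.244, apex=0.074, x_land=84.511, impact vy=-1.218
  bounce: vy ← 0.46·1.218 = 0.560

1 4.809 37.009 43.999
2 2.503 7.831 66.901
3 1.151 1.657 77.436
4 0.530 0.351 82.282
5 0.244 0.074 84.511
final: 84.511 0.560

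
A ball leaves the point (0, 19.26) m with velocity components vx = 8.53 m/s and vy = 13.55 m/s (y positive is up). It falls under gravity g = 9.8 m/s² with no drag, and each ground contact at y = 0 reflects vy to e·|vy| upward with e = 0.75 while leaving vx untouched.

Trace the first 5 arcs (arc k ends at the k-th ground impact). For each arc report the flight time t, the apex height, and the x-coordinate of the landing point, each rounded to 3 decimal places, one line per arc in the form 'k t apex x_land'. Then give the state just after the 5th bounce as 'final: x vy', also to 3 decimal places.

1 3.800 28.627 32.412
2 3.626 16.103 63.339
3 2.719 9.058 86.534
4 2.039 5.095 103.930
5 1.530 2.866 116.977
final: 116.977 5.621

Arc 1: start y=19.260, vy=13.550 → t=3.800, apex=28.627, x_land=32.412, impact vy=-23.688
  bounce: vy ← 0.75·23.688 = 17.766
Arc 2: start y=0.000, vy=17.766 → t=3.626, apex=16.103, x_land=63.339, impact vy=-17.766
  bounce: vy ← 0.75·17.766 = 13.324
Arc 3: start y=0.000, vy=13.324 → t=2.719, apex=9.058, x_land=86.534, impact vy=-13.324
  bounce: vy ← 0.75·13.324 = 9.993
Arc 4: start y=0.000, vy=9.993 → t=2.039, apex=5.095, x_land=103.930, impact vy=-9.993
  bounce: vy ← 0.75·9.993 = 7.495
Arc 5: start y=0.000, vy=7.495 → t=1.530, apex=2.866, x_land=116.977, impact vy=-7.495
  bounce: vy ← 0.75·7.495 = 5.621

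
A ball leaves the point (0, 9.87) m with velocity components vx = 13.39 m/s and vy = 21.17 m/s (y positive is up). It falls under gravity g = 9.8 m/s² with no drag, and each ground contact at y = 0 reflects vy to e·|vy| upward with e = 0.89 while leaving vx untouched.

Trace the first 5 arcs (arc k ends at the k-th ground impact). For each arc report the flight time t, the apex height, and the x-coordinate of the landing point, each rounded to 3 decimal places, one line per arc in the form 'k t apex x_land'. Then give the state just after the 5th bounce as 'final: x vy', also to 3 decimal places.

1 4.745 32.736 63.535
2 4.601 25.930 125.139
3 4.095 20.539 179.967
4 3.644 16.269 228.764
5 3.243 12.887 272.194
final: 272.194 14.145

Arc 1: start y=9.870, vy=21.170 → t=4.745, apex=32.736, x_land=63.535, impact vy=-25.330
  bounce: vy ← 0.89·25.330 = 22.544
Arc 2: start y=0.000, vy=22.544 → t=4.601, apex=25.930, x_land=125.139, impact vy=-22.544
  bounce: vy ← 0.89·22.544 = 20.064
Arc 3: start y=0.000, vy=20.064 → t=4.095, apex=20.539, x_land=179.967, impact vy=-20.064
  bounce: vy ← 0.89·20.064 = 17.857
Arc 4: start y=0.000, vy=17.857 → t=3.644, apex=16.269, x_land=228.764, impact vy=-17.857
  bounce: vy ← 0.89·17.857 = 15.893
Arc 5: start y=0.000, vy=15.893 → t=3.243, apex=12.887, x_land=272.194, impact vy=-15.893
  bounce: vy ← 0.89·15.893 = 14.145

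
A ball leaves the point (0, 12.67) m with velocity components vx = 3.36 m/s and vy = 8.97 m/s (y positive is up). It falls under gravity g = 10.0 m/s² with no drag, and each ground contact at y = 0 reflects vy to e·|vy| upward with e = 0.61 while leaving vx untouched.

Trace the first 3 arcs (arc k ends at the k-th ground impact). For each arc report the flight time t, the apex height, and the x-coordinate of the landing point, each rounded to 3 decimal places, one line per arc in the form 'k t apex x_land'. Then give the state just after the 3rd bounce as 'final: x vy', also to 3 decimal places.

Arc 1: start y=12.670, vy=8.970 → t=2.724, apex=16.693, x_land=9.153, impact vy=-18.272
  bounce: vy ← 0.61·18.272 = 11.146
Arc 2: start y=0.000, vy=11.146 → t=2.229, apex=6.211, x_land=16.643, impact vy=-11.146
  bounce: vy ← 0.61·11.146 = 6.799
Arc 3: start y=0.000, vy=6.799 → t=1.360, apex=2.311, x_land=21.212, impact vy=-6.799
  bounce: vy ← 0.61·6.799 = 4.147

1 2.724 16.693 9.153
2 2.229 6.211 16.643
3 1.360 2.311 21.212
final: 21.212 4.147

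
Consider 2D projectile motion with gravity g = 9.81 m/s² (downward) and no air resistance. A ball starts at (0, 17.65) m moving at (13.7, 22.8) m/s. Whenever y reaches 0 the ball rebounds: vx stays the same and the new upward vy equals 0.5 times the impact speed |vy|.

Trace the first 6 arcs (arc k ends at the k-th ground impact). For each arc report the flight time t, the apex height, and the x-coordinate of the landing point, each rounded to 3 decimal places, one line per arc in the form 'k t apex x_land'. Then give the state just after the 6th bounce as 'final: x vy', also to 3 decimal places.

Arc 1: start y=17.650, vy=22.800 → t=5.324, apex=44.145, x_land=72.941, impact vy=-29.430
  bounce: vy ← 0.5·29.430 = 14.715
Arc 2: start y=0.000, vy=14.715 → t=3.000, apex=11.036, x_land=114.041, impact vy=-14.715
  bounce: vy ← 0.5·14.715 = 7.358
Arc 3: start y=0.000, vy=7.358 → t=1.500, apex=2.759, x_land=134.591, impact vy=-7.358
  bounce: vy ← 0.5·7.358 = 3.679
Arc 4: start y=0.000, vy=3.679 → t=0.750, apex=0.690, x_land=144.867, impact vy=-3.679
  bounce: vy ← 0.5·3.679 = 1.839
Arc 5: start y=0.000, vy=1.839 → t=0.375, apex=0.172, x_land=150.004, impact vy=-1.839
  bounce: vy ← 0.5·1.839 = 0.920
Arc 6: start y=0.000, vy=0.920 → t=0.188, apex=0.043, x_land=152.573, impact vy=-0.920
  bounce: vy ← 0.5·0.920 = 0.460

1 5.324 44.145 72.941
2 3.000 11.036 114.041
3 1.500 2.759 134.591
4 0.750 0.690 144.867
5 0.375 0.172 150.004
6 0.188 0.043 152.573
final: 152.573 0.460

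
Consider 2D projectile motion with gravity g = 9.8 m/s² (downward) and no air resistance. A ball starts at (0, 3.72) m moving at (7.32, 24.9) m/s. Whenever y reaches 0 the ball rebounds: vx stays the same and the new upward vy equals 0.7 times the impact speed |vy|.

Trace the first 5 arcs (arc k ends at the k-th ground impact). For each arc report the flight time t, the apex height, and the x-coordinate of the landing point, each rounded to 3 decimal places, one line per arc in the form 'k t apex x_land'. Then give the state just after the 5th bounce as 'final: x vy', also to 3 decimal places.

Arc 1: start y=3.720, vy=24.900 → t=5.227, apex=35.353, x_land=38.261, impact vy=-26.323
  bounce: vy ← 0.7·26.323 = 18.426
Arc 2: start y=0.000, vy=18.426 → t=3.760, apex=17.323, x_land=65.788, impact vy=-18.426
  bounce: vy ← 0.7·18.426 = 12.898
Arc 3: start y=0.000, vy=12.898 → t=2.632, apex=8.488, x_land=85.056, impact vy=-12.898
  bounce: vy ← 0.7·12.898 = 9.029
Arc 4: start y=0.000, vy=9.029 → t=1.843, apex=4.159, x_land=98.544, impact vy=-9.029
  bounce: vy ← 0.7·9.029 = 6.320
Arc 5: start y=0.000, vy=6.320 → t=1.290, apex=2.038, x_land=107.986, impact vy=-6.320
  bounce: vy ← 0.7·6.320 = 4.424

1 5.227 35.353 38.261
2 3.760 17.323 65.788
3 2.632 8.488 85.056
4 1.843 4.159 98.544
5 1.290 2.038 107.986
final: 107.986 4.424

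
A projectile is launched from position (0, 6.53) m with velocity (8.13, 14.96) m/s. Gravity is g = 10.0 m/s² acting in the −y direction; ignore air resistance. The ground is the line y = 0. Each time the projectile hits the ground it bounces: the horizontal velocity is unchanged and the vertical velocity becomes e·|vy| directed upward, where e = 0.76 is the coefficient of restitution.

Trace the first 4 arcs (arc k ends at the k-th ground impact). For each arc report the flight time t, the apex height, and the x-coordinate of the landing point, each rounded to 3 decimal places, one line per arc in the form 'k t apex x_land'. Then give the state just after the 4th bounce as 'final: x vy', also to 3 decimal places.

Arc 1: start y=6.530, vy=14.960 → t=3.379, apex=17.720, x_land=27.468, impact vy=-18.826
  bounce: vy ← 0.76·18.826 = 14.307
Arc 2: start y=0.000, vy=14.307 → t=2.861, apex=10.235, x_land=50.732, impact vy=-14.307
  bounce: vy ← 0.76·14.307 = 10.874
Arc 3: start y=0.000, vy=10.874 → t=2.175, apex=5.912, x_land=68.412, impact vy=-10.874
  bounce: vy ← 0.76·10.874 = 8.264
Arc 4: start y=0.000, vy=8.264 → t=1.653, apex=3.415, x_land=81.849, impact vy=-8.264
  bounce: vy ← 0.76·8.264 = 6.281

1 3.379 17.720 27.468
2 2.861 10.235 50.732
3 2.175 5.912 68.412
4 1.653 3.415 81.849
final: 81.849 6.281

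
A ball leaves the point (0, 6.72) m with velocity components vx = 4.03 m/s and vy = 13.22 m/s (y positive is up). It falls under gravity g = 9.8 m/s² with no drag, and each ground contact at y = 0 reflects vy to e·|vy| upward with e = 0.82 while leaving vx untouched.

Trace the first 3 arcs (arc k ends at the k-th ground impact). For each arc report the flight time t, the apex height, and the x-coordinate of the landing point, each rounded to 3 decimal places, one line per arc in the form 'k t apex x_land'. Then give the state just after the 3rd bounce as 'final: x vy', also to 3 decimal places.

1 3.135 15.637 12.636
2 2.930 10.514 24.442
3 2.402 7.070 34.124
final: 34.124 9.653

Arc 1: start y=6.720, vy=13.220 → t=3.135, apex=15.637, x_land=12.636, impact vy=-17.507
  bounce: vy ← 0.82·17.507 = 14.355
Arc 2: start y=0.000, vy=14.355 → t=2.930, apex=10.514, x_land=24.442, impact vy=-14.355
  bounce: vy ← 0.82·14.355 = 11.771
Arc 3: start y=0.000, vy=11.771 → t=2.402, apex=7.070, x_land=34.124, impact vy=-11.771
  bounce: vy ← 0.82·11.771 = 9.653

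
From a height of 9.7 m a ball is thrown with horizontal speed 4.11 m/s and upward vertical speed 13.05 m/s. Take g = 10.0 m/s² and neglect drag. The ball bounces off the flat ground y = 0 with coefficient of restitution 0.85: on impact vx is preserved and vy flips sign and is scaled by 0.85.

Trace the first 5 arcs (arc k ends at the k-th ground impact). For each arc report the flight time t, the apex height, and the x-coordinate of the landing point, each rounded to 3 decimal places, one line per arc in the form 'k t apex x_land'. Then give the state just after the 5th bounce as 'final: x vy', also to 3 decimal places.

Arc 1: start y=9.700, vy=13.050 → t=3.214, apex=18.215, x_land=13.208, impact vy=-19.087
  bounce: vy ← 0.85·19.087 = 16.224
Arc 2: start y=0.000, vy=16.224 → t=3.245, apex=13.160, x_land=26.544, impact vy=-16.224
  bounce: vy ← 0.85·16.224 = 13.790
Arc 3: start y=0.000, vy=13.790 → t=2.758, apex=9.508, x_land=37.880, impact vy=-13.790
  bounce: vy ← 0.85·13.790 = 11.722
Arc 4: start y=0.000, vy=11.722 → t=2.344, apex=6.870, x_land=47.515, impact vy=-11.722
  bounce: vy ← 0.85·11.722 = 9.963
Arc 5: start y=0.000, vy=9.963 → t=1.993, apex=4.963, x_land=55.705, impact vy=-9.963
  bounce: vy ← 0.85·9.963 = 8.469

1 3.214 18.215 13.208
2 3.245 13.160 26.544
3 2.758 9.508 37.880
4 2.344 6.870 47.515
5 1.993 4.963 55.705
final: 55.705 8.469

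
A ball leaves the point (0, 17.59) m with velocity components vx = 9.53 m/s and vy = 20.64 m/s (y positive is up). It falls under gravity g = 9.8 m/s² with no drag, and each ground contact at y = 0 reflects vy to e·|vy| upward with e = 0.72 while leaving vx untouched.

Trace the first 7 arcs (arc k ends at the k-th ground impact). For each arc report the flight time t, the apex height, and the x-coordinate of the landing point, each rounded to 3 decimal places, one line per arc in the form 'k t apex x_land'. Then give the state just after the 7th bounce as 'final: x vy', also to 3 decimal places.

Arc 1: start y=17.590, vy=20.640 → t=4.939, apex=39.325, x_land=47.069, impact vy=-27.763
  bounce: vy ← 0.72·27.763 = 19.989
Arc 2: start y=0.000, vy=19.989 → t=4.079, apex=20.386, x_land=85.946, impact vy=-19.989
  bounce: vy ← 0.72·19.989 = 14.392
Arc 3: start y=0.000, vy=14.392 → t=2.937, apex=10.568, x_land=113.938, impact vy=-14.392
  bounce: vy ← 0.72·14.392 = 10.362
Arc 4: start y=0.000, vy=10.362 → t=2.115, apex=5.479, x_land=134.092, impact vy=-10.362
  bounce: vy ← 0.72·10.362 = 7.461
Arc 5: start y=0.000, vy=7.461 → t=1.523, apex=2.840, x_land=148.602, impact vy=-7.461
  bounce: vy ← 0.72·7.461 = 5.372
Arc 6: start y=0.000, vy=5.372 → t=1.096, apex=1.472, x_land=159.050, impact vy=-5.372
  bounce: vy ← 0.72·5.372 = 3.868
Arc 7: start y=0.000, vy=3.868 → t=0.789, apex=0.763, x_land=166.572, impact vy=-3.868
  bounce: vy ← 0.72·3.868 = 2.785

1 4.939 39.325 47.069
2 4.079 20.386 85.946
3 2.937 10.568 113.938
4 2.115 5.479 134.092
5 1.523 2.840 148.602
6 1.096 1.472 159.050
7 0.789 0.763 166.572
final: 166.572 2.785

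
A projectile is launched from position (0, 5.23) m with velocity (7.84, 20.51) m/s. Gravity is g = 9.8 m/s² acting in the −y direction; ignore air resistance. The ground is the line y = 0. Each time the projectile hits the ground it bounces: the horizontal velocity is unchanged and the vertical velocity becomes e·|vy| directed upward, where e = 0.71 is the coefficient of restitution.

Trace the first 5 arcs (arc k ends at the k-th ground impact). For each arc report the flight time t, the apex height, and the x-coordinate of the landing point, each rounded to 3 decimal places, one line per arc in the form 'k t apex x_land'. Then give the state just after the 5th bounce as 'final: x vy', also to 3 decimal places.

Arc 1: start y=5.230, vy=20.510 → t=4.427, apex=26.692, x_land=34.706, impact vy=-22.873
  bounce: vy ← 0.71·22.873 = 16.240
Arc 2: start y=0.000, vy=16.240 → t=3.314, apex=13.456, x_land=60.690, impact vy=-16.240
  bounce: vy ← 0.71·16.240 = 11.530
Arc 3: start y=0.000, vy=11.530 → t=2.353, apex=6.783, x_land=79.138, impact vy=-11.530
  bounce: vy ← 0.71·11.530 = 8.186
Arc 4: start y=0.000, vy=8.186 → t=1.671, apex=3.419, x_land=92.237, impact vy=-8.186
  bounce: vy ← 0.71·8.186 = 5.812
Arc 5: start y=0.000, vy=5.812 → t=1.186, apex=1.724, x_land=101.536, impact vy=-5.812
  bounce: vy ← 0.71·5.812 = 4.127

1 4.427 26.692 34.706
2 3.314 13.456 60.690
3 2.353 6.783 79.138
4 1.671 3.419 92.237
5 1.186 1.724 101.536
final: 101.536 4.127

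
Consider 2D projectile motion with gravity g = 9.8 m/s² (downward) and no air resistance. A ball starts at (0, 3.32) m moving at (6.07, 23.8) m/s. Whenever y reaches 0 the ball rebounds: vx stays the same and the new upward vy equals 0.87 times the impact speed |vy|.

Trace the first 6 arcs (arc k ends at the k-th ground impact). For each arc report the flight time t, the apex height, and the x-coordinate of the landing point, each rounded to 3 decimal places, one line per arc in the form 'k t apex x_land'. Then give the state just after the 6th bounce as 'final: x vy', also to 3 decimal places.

Arc 1: start y=3.320, vy=23.800 → t=4.993, apex=32.220, x_land=30.307, impact vy=-25.130
  bounce: vy ← 0.87·25.130 = 21.863
Arc 2: start y=0.000, vy=21.863 → t=4.462, apex=24.387, x_land=57.390, impact vy=-21.863
  bounce: vy ← 0.87·21.863 = 19.021
Arc 3: start y=0.000, vy=19.021 → t=3.882, apex=18.459, x_land=80.952, impact vy=-19.021
  bounce: vy ← 0.87·19.021 = 16.548
Arc 4: start y=0.000, vy=16.548 → t=3.377, apex=13.971, x_land=101.452, impact vy=-16.548
  bounce: vy ← 0.87·16.548 = 14.397
Arc 5: start y=0.000, vy=14.397 → t=2.938, apex=10.575, x_land=119.286, impact vy=-14.397
  bounce: vy ← 0.87·14.397 = 12.525
Arc 6: start y=0.000, vy=12.525 → t=2.556, apex=8.004, x_land=134.802, impact vy=-12.525
  bounce: vy ← 0.87·12.525 = 10.897

1 4.993 32.220 30.307
2 4.462 24.387 57.390
3 3.882 18.459 80.952
4 3.377 13.971 101.452
5 2.938 10.575 119.286
6 2.556 8.004 134.802
final: 134.802 10.897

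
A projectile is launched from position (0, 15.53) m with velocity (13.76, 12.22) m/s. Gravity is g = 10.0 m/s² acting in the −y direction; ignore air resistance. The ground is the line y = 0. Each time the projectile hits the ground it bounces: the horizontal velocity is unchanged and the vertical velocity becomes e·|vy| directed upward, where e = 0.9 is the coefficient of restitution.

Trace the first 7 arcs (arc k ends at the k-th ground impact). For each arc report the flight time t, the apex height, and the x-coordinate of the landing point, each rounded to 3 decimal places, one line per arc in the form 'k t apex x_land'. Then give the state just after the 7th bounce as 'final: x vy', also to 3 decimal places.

Arc 1: start y=15.530, vy=12.220 → t=3.367, apex=22.996, x_land=46.324, impact vy=-21.446
  bounce: vy ← 0.9·21.446 = 19.301
Arc 2: start y=0.000, vy=19.301 → t=3.860, apex=18.627, x_land=99.442, impact vy=-19.301
  bounce: vy ← 0.9·19.301 = 17.371
Arc 3: start y=0.000, vy=17.371 → t=3.474, apex=15.088, x_land=147.247, impact vy=-17.371
  bounce: vy ← 0.9·17.371 = 15.634
Arc 4: start y=0.000, vy=15.634 → t=3.127, apex=12.221, x_land=190.272, impact vy=-15.634
  bounce: vy ← 0.9·15.634 = 14.071
Arc 5: start y=0.000, vy=14.071 → t=2.814, apex=9.899, x_land=228.995, impact vy=-14.071
  bounce: vy ← 0.9·14.071 = 12.664
Arc 6: start y=0.000, vy=12.664 → t=2.533, apex=8.018, x_land=263.845, impact vy=-12.664
  bounce: vy ← 0.9·12.664 = 11.397
Arc 7: start y=0.000, vy=11.397 → t=2.279, apex=6.495, x_land=295.210, impact vy=-11.397
  bounce: vy ← 0.9·11.397 = 10.258

1 3.367 22.996 46.324
2 3.860 18.627 99.442
3 3.474 15.088 147.247
4 3.127 12.221 190.272
5 2.814 9.899 228.995
6 2.533 8.018 263.845
7 2.279 6.495 295.210
final: 295.210 10.258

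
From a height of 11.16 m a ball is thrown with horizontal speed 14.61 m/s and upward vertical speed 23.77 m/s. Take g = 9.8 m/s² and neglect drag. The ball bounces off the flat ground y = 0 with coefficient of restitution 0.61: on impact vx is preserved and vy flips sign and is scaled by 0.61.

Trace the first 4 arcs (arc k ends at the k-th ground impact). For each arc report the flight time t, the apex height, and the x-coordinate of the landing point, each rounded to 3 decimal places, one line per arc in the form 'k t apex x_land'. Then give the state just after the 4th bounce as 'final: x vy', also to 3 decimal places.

Arc 1: start y=11.160, vy=23.770 → t=5.282, apex=39.987, x_land=77.173, impact vy=-27.996
  bounce: vy ← 0.61·27.996 = 17.077
Arc 2: start y=0.000, vy=17.077 → t=3.485, apex=14.879, x_land=128.091, impact vy=-17.077
  bounce: vy ← 0.61·17.077 = 10.417
Arc 3: start y=0.000, vy=10.417 → t=2.126, apex=5.537, x_land=159.151, impact vy=-10.417
  bounce: vy ← 0.61·10.417 = 6.354
Arc 4: start y=0.000, vy=6.354 → t=1.297, apex=2.060, x_land=178.098, impact vy=-6.354
  bounce: vy ← 0.61·6.354 = 3.876

1 5.282 39.987 77.173
2 3.485 14.879 128.091
3 2.126 5.537 159.151
4 1.297 2.060 178.098
final: 178.098 3.876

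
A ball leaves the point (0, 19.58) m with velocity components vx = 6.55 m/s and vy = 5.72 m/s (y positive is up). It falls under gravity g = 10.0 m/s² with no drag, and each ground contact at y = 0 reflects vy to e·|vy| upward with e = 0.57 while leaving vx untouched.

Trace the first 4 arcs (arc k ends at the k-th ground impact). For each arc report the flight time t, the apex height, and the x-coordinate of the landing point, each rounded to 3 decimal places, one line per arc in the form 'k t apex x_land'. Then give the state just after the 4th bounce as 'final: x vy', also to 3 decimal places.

1 2.632 21.216 17.239
2 2.348 6.893 32.620
3 1.339 2.240 41.388
4 0.763 0.728 46.385
final: 46.385 2.174

Arc 1: start y=19.580, vy=5.720 → t=2.632, apex=21.216, x_land=17.239, impact vy=-20.599
  bounce: vy ← 0.57·20.599 = 11.741
Arc 2: start y=0.000, vy=11.741 → t=2.348, apex=6.893, x_land=32.620, impact vy=-11.741
  bounce: vy ← 0.57·11.741 = 6.693
Arc 3: start y=0.000, vy=6.693 → t=1.339, apex=2.240, x_land=41.388, impact vy=-6.693
  bounce: vy ← 0.57·6.693 = 3.815
Arc 4: start y=0.000, vy=3.815 → t=0.763, apex=0.728, x_land=46.385, impact vy=-3.815
  bounce: vy ← 0.57·3.815 = 2.174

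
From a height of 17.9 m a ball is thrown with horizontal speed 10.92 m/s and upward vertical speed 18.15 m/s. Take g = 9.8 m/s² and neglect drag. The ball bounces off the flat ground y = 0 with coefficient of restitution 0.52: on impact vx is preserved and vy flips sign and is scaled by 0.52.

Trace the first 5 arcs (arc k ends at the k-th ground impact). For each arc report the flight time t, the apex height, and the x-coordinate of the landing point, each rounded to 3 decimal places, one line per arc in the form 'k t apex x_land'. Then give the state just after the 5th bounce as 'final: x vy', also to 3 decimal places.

1 4.513 34.707 49.287
2 2.768 9.385 79.512
3 1.439 2.538 95.229
4 0.748 0.686 103.402
5 0.389 0.186 107.652
final: 107.652 0.992

Arc 1: start y=17.900, vy=18.150 → t=4.513, apex=34.707, x_land=49.287, impact vy=-26.082
  bounce: vy ← 0.52·26.082 = 13.563
Arc 2: start y=0.000, vy=13.563 → t=2.768, apex=9.385, x_land=79.512, impact vy=-13.563
  bounce: vy ← 0.52·13.563 = 7.053
Arc 3: start y=0.000, vy=7.053 → t=1.439, apex=2.538, x_land=95.229, impact vy=-7.053
  bounce: vy ← 0.52·7.053 = 3.667
Arc 4: start y=0.000, vy=3.667 → t=0.748, apex=0.686, x_land=103.402, impact vy=-3.667
  bounce: vy ← 0.52·3.667 = 1.907
Arc 5: start y=0.000, vy=1.907 → t=0.389, apex=0.186, x_land=107.652, impact vy=-1.907
  bounce: vy ← 0.52·1.907 = 0.992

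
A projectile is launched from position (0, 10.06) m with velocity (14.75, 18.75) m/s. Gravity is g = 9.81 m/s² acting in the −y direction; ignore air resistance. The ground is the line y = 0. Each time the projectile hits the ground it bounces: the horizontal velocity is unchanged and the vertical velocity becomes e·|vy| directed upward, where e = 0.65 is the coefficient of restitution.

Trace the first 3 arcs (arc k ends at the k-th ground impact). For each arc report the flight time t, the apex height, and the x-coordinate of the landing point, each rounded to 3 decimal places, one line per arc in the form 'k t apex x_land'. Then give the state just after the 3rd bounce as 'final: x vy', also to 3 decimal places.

1 4.300 27.979 63.420
2 3.105 11.821 109.216
3 2.018 4.994 138.983
final: 138.983 6.434

Arc 1: start y=10.060, vy=18.750 → t=4.300, apex=27.979, x_land=63.420, impact vy=-23.429
  bounce: vy ← 0.65·23.429 = 15.229
Arc 2: start y=0.000, vy=15.229 → t=3.105, apex=11.821, x_land=109.216, impact vy=-15.229
  bounce: vy ← 0.65·15.229 = 9.899
Arc 3: start y=0.000, vy=9.899 → t=2.018, apex=4.994, x_land=138.983, impact vy=-9.899
  bounce: vy ← 0.65·9.899 = 6.434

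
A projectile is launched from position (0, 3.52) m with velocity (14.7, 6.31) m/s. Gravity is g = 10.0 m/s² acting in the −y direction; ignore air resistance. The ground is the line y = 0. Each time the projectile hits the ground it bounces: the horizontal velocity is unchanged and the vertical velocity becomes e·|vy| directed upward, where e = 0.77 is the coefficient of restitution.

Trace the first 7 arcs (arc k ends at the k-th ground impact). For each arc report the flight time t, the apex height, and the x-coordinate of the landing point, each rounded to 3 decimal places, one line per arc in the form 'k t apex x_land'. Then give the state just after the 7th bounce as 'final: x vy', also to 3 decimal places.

1 1.681 5.511 24.708
2 1.617 3.267 48.475
3 1.245 1.937 66.775
4 0.959 1.149 80.866
5 0.738 0.681 91.716
6 0.568 0.404 100.070
7 0.438 0.239 106.503
final: 106.503 1.685

Arc 1: start y=3.520, vy=6.310 → t=1.681, apex=5.511, x_land=24.708, impact vy=-10.498
  bounce: vy ← 0.77·10.498 = 8.084
Arc 2: start y=0.000, vy=8.084 → t=1.617, apex=3.267, x_land=48.475, impact vy=-8.084
  bounce: vy ← 0.77·8.084 = 6.224
Arc 3: start y=0.000, vy=6.224 → t=1.245, apex=1.937, x_land=66.775, impact vy=-6.224
  bounce: vy ← 0.77·6.224 = 4.793
Arc 4: start y=0.000, vy=4.793 → t=0.959, apex=1.149, x_land=80.866, impact vy=-4.793
  bounce: vy ← 0.77·4.793 = 3.691
Arc 5: start y=0.000, vy=3.691 → t=0.738, apex=0.681, x_land=91.716, impact vy=-3.691
  bounce: vy ← 0.77·3.691 = 2.842
Arc 6: start y=0.000, vy=2.842 → t=0.568, apex=0.404, x_land=100.070, impact vy=-2.842
  bounce: vy ← 0.77·2.842 = 2.188
Arc 7: start y=0.000, vy=2.188 → t=0.438, apex=0.239, x_land=106.503, impact vy=-2.188
  bounce: vy ← 0.77·2.188 = 1.685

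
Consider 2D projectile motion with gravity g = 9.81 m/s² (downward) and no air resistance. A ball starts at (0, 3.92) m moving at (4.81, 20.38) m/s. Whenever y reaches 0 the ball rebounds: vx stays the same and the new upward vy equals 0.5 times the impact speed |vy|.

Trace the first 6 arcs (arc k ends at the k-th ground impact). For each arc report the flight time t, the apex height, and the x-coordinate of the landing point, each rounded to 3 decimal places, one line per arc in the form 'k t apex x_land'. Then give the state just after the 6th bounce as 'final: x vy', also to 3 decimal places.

Arc 1: start y=3.920, vy=20.380 → t=4.339, apex=25.089, x_land=20.871, impact vy=-22.187
  bounce: vy ← 0.5·22.187 = 11.093
Arc 2: start y=0.000, vy=11.093 → t=2.262, apex=6.272, x_land=31.750, impact vy=-11.093
  bounce: vy ← 0.5·11.093 = 5.547
Arc 3: start y=0.000, vy=5.547 → t=1.131, apex=1.568, x_land=37.189, impact vy=-5.547
  bounce: vy ← 0.5·5.547 = 2.773
Arc 4: start y=0.000, vy=2.773 → t=0.565, apex=0.392, x_land=39.909, impact vy=-2.773
  bounce: vy ← 0.5·2.773 = 1.387
Arc 5: start y=0.000, vy=1.387 → t=0.283, apex=0.098, x_land=41.268, impact vy=-1.387
  bounce: vy ← 0.5·1.387 = 0.693
Arc 6: start y=0.000, vy=0.693 → t=0.141, apex=0.025, x_land=41.948, impact vy=-0.693
  bounce: vy ← 0.5·0.693 = 0.347

1 4.339 25.089 20.871
2 2.262 6.272 31.750
3 1.131 1.568 37.189
4 0.565 0.392 39.909
5 0.283 0.098 41.268
6 0.141 0.025 41.948
final: 41.948 0.347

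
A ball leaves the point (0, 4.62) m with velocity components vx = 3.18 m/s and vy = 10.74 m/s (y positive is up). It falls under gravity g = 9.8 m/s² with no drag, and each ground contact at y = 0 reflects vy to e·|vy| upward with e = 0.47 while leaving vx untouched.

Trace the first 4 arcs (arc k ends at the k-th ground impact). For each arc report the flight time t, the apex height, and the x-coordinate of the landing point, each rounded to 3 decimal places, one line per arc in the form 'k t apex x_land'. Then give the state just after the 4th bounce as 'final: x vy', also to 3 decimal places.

1 2.560 10.505 8.141
2 1.376 2.321 12.518
3 0.647 0.513 14.575
4 0.304 0.113 15.542
final: 15.542 0.700

Arc 1: start y=4.620, vy=10.740 → t=2.560, apex=10.505, x_land=8.141, impact vy=-14.349
  bounce: vy ← 0.47·14.349 = 6.744
Arc 2: start y=0.000, vy=6.744 → t=1.376, apex=2.321, x_land=12.518, impact vy=-6.744
  bounce: vy ← 0.47·6.744 = 3.170
Arc 3: start y=0.000, vy=3.170 → t=0.647, apex=0.513, x_land=14.575, impact vy=-3.170
  bounce: vy ← 0.47·3.170 = 1.490
Arc 4: start y=0.000, vy=1.490 → t=0.304, apex=0.113, x_land=15.542, impact vy=-1.490
  bounce: vy ← 0.47·1.490 = 0.700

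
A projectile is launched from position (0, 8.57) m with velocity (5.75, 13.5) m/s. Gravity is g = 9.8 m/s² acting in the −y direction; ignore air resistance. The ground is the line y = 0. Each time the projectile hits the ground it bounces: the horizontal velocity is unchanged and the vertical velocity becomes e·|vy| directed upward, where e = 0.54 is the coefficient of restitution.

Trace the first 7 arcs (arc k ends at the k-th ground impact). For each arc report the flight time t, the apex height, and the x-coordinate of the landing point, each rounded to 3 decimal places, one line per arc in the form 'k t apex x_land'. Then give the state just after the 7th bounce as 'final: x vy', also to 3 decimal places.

Arc 1: start y=8.570, vy=13.500 → t=3.287, apex=17.868, x_land=18.901, impact vy=-18.714
  bounce: vy ← 0.54·18.714 = 10.106
Arc 2: start y=0.000, vy=10.106 → t=2.062, apex=5.210, x_land=30.760, impact vy=-10.106
  bounce: vy ← 0.54·10.106 = 5.457
Arc 3: start y=0.000, vy=5.457 → t=1.114, apex=1.519, x_land=37.164, impact vy=-5.457
  bounce: vy ← 0.54·5.457 = 2.947
Arc 4: start y=0.000, vy=2.947 → t=0.601, apex=0.443, x_land=40.622, impact vy=-2.947
  bounce: vy ← 0.54·2.947 = 1.591
Arc 5: start y=0.000, vy=1.591 → t=0.325, apex=0.129, x_land=42.489, impact vy=-1.591
  bounce: vy ← 0.54·1.591 = 0.859
Arc 6: start y=0.000, vy=0.859 → t=0.175, apex=0.038, x_land=43.497, impact vy=-0.859
  bounce: vy ← 0.54·0.859 = 0.464
Arc 7: start y=0.000, vy=0.464 → t=0.095, apex=0.011, x_land=44.042, impact vy=-0.464
  bounce: vy ← 0.54·0.464 = 0.251

1 3.287 17.868 18.901
2 2.062 5.210 30.760
3 1.114 1.519 37.164
4 0.601 0.443 40.622
5 0.325 0.129 42.489
6 0.175 0.038 43.497
7 0.095 0.011 44.042
final: 44.042 0.251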